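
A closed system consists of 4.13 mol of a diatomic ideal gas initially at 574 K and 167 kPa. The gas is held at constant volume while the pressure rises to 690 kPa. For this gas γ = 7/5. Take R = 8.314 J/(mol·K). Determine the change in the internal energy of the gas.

V₁ = nRT₁/P₁ = 4.13×8.314×574/167 = 118 L.
Isochoric: V stays 118 L; P/T = const ⇒ T₂ = 2370 K, P₂ = 690 kPa.
For an ideal gas ΔU = nCvΔT with Cv = (5/2)R = 20.8 J/(mol·K).
ΔU = 4.13×20.8×(2370−574) = 154000 J.

154000 J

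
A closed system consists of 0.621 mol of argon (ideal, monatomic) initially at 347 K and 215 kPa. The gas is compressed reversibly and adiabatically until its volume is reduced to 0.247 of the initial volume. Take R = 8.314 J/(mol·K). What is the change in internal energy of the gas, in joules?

4140 J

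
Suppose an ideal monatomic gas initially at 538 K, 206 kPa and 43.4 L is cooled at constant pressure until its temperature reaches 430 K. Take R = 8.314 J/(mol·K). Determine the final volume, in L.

34.7 L

Isobaric: P stays 206 kPa; V/T = const ⇒ T₂ = 430 K, V₂ = 34.7 L.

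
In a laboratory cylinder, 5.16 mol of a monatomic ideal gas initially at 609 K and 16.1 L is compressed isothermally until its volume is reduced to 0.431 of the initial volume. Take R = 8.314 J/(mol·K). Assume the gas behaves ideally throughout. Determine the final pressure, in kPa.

3770 kPa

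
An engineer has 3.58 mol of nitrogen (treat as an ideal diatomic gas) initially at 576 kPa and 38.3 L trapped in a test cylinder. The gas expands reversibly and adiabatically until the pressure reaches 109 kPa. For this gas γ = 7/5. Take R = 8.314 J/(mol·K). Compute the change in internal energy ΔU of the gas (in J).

-20900 J

T₁ = P₁V₁/(nR) = 576×38.3/(3.58×8.314) = 741 K.
Adiabatic: T₂/T₁ = (P₂/P₁)^((γ−1)/γ) ⇒ T₂ = 741×(0.189)^0.286 = 461 K; V₂ = 126 L.
For an ideal gas ΔU = nCvΔT with Cv = (5/2)R = 20.8 J/(mol·K).
ΔU = 3.58×20.8×(461−741) = -20900 J.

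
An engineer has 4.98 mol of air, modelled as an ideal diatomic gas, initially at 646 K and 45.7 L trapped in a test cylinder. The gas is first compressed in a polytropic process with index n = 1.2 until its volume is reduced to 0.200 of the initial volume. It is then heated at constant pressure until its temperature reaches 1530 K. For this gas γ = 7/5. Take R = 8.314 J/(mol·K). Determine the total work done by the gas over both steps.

-24300 J

P₁ = nRT₁/V₁ = 4.98×8.314×646/45.7 = 585 kPa.
Step 1 — Polytropic n=1.2: T₂ = T₁(V₁/V₂)^(n−1) = 646×(5.00)^0.20 = 891 K; P₂ = P₁(V₁/V₂)^n = 4040 kPa.
W = (P₁V₁−P₂V₂)/(n−1) = (585×45.7−4040×9.14)/0.20 = -50800 J.
ΔU = nCvΔT = 4.98×20.8×(891−646) = 25400 J.
Q = ΔU + W = -25400 J.
State after step 1: P = 4040 kPa, V = 9.14 L, T = 891 K.
Step 2 — Isobaric: P stays 4040 kPa; V/T = const ⇒ T₂ = 1530 K, V₂ = 15.7 L.
W = PΔV = 4040×(15.7−9.14) kPa·L = 26400 J.
ΔU = nCvΔT = 4.98×20.8×(1530−891) = 66100 J.
Q = ΔU + W = nCpΔT = 92600 J.
Net over both steps: W = -24300 J, Q = 67200 J, ΔU = 91500 J.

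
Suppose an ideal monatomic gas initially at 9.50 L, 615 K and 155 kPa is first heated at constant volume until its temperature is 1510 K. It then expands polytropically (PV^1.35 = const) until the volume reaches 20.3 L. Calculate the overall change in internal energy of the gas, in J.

1950 J

n = P₁V₁/(RT₁) = 155×9.50/(8.314×615) = 0.288 mol.
Step 1 — Isochoric: V stays 9.50 L; P/T = const ⇒ T₂ = 1510 K, P₂ = 381 kPa.
W = 0 (no volume change).
ΔU = nCvΔT = 0.288×12.5×(1510−615) = 3210 J.
Q = ΔU = 3210 J.
State after step 1: P = 381 kPa, V = 9.50 L, T = 1510 K.
Step 2 — Polytropic n=1.35: T₂ = T₁(V₁/V₂)^(n−1) = 1510×(0.468)^0.35 = 1160 K; P₂ = P₁(V₁/V₂)^n = 137 kPa.
W = (P₁V₁−P₂V₂)/(n−1) = (381×9.50−137×20.3)/0.35 = 2410 J.
ΔU = nCvΔT = 0.288×12.5×(1160−1510) = -1270 J.
Q = ΔU + W = 1150 J.
Net over both steps: W = 2410 J, Q = 4360 J, ΔU = 1950 J.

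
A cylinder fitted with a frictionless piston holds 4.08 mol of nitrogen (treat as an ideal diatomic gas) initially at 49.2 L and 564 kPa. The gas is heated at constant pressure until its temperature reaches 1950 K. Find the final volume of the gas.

117 L

T₁ = P₁V₁/(nR) = 564×49.2/(4.08×8.314) = 818 K.
Isobaric: P stays 564 kPa; V/T = const ⇒ T₂ = 1950 K, V₂ = 117 L.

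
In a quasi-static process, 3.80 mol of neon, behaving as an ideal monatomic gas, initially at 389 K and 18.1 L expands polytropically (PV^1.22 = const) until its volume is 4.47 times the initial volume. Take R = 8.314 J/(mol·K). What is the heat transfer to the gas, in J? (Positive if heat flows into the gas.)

10500 J

P₁ = nRT₁/V₁ = 3.80×8.314×389/18.1 = 679 kPa.
Polytropic n=1.22: T₂ = T₁(V₁/V₂)^(n−1) = 389×(0.224)^0.22 = 280 K; P₂ = P₁(V₁/V₂)^n = 109 kPa.
W = (P₁V₁−P₂V₂)/(n−1) = (679×18.1−109×80.9)/0.22 = 15700 J.
ΔU = nCvΔT = 3.80×12.5×(280−389) = -5170 J.
Q = ΔU + W = 10500 J.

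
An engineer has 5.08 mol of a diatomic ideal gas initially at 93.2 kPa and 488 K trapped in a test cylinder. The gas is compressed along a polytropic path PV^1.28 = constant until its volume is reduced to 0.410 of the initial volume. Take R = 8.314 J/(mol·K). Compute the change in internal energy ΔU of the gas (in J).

14600 J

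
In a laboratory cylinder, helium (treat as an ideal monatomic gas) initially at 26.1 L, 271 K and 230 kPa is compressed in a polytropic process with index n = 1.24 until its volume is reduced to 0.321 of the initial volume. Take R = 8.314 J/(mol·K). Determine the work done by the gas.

-7840 J

n = P₁V₁/(RT₁) = 230×26.1/(8.314×271) = 2.66 mol.
Polytropic n=1.24: T₂ = T₁(V₁/V₂)^(n−1) = 271×(3.12)^0.24 = 356 K; P₂ = P₁(V₁/V₂)^n = 941 kPa.
W = (P₁V₁−P₂V₂)/(n−1) = (230×26.1−941×8.38)/0.24 = -7840 J.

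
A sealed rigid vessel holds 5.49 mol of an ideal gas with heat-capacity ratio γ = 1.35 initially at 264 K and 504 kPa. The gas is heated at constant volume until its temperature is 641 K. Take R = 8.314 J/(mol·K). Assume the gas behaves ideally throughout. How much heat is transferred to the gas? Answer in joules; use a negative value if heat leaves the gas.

49200 J

V₁ = nRT₁/P₁ = 5.49×8.314×264/504 = 23.9 L.
Isochoric: V stays 23.9 L; P/T = const ⇒ T₂ = 641 K, P₂ = 1220 kPa.
W = 0 (no volume change).
ΔU = nCvΔT = 5.49×23.8×(641−264) = 49200 J.
Q = ΔU = 49200 J.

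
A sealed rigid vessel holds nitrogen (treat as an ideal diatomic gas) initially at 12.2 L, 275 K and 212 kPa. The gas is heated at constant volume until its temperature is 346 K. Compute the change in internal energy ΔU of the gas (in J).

n = P₁V₁/(RT₁) = 212×12.2/(8.314×275) = 1.13 mol.
Isochoric: V stays 12.2 L; P/T = const ⇒ T₂ = 346 K, P₂ = 267 kPa.
For an ideal gas ΔU = nCvΔT with Cv = (5/2)R = 20.8 J/(mol·K).
ΔU = 1.13×20.8×(346−275) = 1670 J.

1670 J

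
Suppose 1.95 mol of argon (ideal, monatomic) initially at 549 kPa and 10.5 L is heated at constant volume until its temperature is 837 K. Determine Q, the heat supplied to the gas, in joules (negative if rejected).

T₁ = P₁V₁/(nR) = 549×10.5/(1.95×8.314) = 356 K.
Isochoric: V stays 10.5 L; P/T = const ⇒ T₂ = 837 K, P₂ = 1290 kPa.
W = 0 (no volume change).
ΔU = nCvΔT = 1.95×12.5×(837−356) = 11700 J.
Q = ΔU = 11700 J.

11700 J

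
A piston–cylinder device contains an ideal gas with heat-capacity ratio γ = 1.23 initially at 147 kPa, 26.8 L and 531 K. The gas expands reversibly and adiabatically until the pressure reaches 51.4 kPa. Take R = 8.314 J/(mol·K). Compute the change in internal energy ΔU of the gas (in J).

-3060 J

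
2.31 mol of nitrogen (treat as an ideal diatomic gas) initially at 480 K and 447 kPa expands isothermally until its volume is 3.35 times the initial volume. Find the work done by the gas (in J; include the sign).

V₁ = nRT₁/P₁ = 2.31×8.314×480/447 = 20.6 L.
Isothermal: T stays 480 K; PV = const ⇒ V₂ = 69.1 L, P₂ = 133 kPa.
W = nRT ln(V₂/V₁) = 2.31×8.314×480×ln(3.35) = 11100 J.

11100 J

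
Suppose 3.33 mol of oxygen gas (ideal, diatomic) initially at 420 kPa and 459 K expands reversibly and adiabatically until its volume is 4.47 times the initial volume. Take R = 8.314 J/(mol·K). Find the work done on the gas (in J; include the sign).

V₁ = nRT₁/P₁ = 3.33×8.314×459/420 = 30.3 L.
Adiabatic: TV^(γ−1) = const ⇒ T₂ = 459×(0.224)^0.400 = 252 K; PV^γ = const ⇒ P₂ = 51.6 kPa.
ΔU = nCvΔT = 3.33×20.8×(252−459) = -14300 J.
Q = 0 for an adiabatic process, so W = −ΔU = 14300 J.
Work done on the gas = −W_by = -14300 J.

-14300 J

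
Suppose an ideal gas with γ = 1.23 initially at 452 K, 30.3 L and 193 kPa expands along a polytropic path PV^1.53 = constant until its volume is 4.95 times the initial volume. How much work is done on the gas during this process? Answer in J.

n = P₁V₁/(RT₁) = 193×30.3/(8.314×452) = 1.56 mol.
Polytropic n=1.53: T₂ = T₁(V₁/V₂)^(n−1) = 452×(0.202)^0.53 = 194 K; P₂ = P₁(V₁/V₂)^n = 16.7 kPa.
W = (P₁V₁−P₂V₂)/(n−1) = (193×30.3−16.7×150)/0.53 = 6310 J.
Work done on the gas = −W_by = -6310 J.

-6310 J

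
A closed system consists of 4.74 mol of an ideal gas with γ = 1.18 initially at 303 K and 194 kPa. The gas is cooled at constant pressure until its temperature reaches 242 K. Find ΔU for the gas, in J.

V₁ = nRT₁/P₁ = 4.74×8.314×303/194 = 61.6 L.
Isobaric: P stays 194 kPa; V/T = const ⇒ T₂ = 242 K, V₂ = 49.2 L.
For an ideal gas ΔU = nCvΔT with Cv = R/(γ−1) = 46.2 J/(mol·K).
ΔU = 4.74×46.2×(242−303) = -13400 J.

-13400 J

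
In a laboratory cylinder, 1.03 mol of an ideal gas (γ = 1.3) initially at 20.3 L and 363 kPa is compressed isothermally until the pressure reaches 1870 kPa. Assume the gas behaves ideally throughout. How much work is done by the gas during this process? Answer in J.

T₁ = P₁V₁/(nR) = 363×20.3/(1.03×8.314) = 861 K.
Isothermal: T stays 861 K; PV = const ⇒ V₂ = 3.94 L, P₂ = 1870 kPa.
W = nRT ln(V₂/V₁) = 1.03×8.314×861×ln(0.194) = -12100 J.

-12100 J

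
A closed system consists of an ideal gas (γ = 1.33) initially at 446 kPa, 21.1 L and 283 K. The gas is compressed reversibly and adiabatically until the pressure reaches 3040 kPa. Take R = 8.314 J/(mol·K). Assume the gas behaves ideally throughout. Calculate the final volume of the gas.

Adiabatic: T₂/T₁ = (P₂/P₁)^((γ−1)/γ) ⇒ T₂ = 283×(6.82)^0.248 = 456 K; V₂ = 4.98 L.

4.98 L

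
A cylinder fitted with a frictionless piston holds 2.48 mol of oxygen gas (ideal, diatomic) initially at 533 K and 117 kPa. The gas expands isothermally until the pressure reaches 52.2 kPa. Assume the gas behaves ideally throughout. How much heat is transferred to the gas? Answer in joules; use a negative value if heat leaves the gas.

8870 J

V₁ = nRT₁/P₁ = 2.48×8.314×533/117 = 93.9 L.
Isothermal: T stays 533 K; PV = const ⇒ V₂ = 211 L, P₂ = 52.2 kPa.
ΔU = 0 (ideal gas, T constant).
W = nRT ln(V₂/V₁) = 2.48×8.314×533×ln(2.24) = 8870 J.
Q = ΔU + W = 8870 J.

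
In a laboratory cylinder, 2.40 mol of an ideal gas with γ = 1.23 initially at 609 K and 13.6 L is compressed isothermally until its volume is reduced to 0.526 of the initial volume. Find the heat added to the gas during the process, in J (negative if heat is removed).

P₁ = nRT₁/V₁ = 2.40×8.314×609/13.6 = 894 kPa.
Isothermal: T stays 609 K; PV = const ⇒ V₂ = 7.15 L, P₂ = 1700 kPa.
ΔU = 0 (ideal gas, T constant).
W = nRT ln(V₂/V₁) = 2.40×8.314×609×ln(0.526) = -7810 J.
Q = ΔU + W = -7810 J.

-7810 J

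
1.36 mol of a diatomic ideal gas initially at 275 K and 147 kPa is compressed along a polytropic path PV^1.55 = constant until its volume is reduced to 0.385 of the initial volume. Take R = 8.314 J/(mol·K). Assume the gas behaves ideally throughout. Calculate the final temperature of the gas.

465 K

V₁ = nRT₁/P₁ = 1.36×8.314×275/147 = 21.2 L.
Polytropic n=1.55: T₂ = T₁(V₁/V₂)^(n−1) = 275×(2.60)^0.55 = 465 K; P₂ = P₁(V₁/V₂)^n = 645 kPa.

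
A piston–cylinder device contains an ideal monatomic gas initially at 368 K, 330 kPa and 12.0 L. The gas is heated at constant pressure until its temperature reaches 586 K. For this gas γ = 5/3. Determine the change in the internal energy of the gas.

3520 J

n = P₁V₁/(RT₁) = 330×12.0/(8.314×368) = 1.29 mol.
Isobaric: P stays 330 kPa; V/T = const ⇒ T₂ = 586 K, V₂ = 19.1 L.
For an ideal gas ΔU = nCvΔT with Cv = (3/2)R = 12.5 J/(mol·K).
ΔU = 1.29×12.5×(586−368) = 3520 J.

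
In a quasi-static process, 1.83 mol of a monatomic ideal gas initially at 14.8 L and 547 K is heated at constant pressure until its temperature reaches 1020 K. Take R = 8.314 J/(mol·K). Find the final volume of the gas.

27.6 L

P₁ = nRT₁/V₁ = 1.83×8.314×547/14.8 = 562 kPa.
Isobaric: P stays 562 kPa; V/T = const ⇒ T₂ = 1020 K, V₂ = 27.6 L.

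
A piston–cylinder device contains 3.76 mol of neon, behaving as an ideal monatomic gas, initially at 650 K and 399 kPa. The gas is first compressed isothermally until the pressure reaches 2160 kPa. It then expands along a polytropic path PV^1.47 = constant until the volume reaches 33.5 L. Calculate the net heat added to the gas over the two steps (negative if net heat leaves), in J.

-28600 J

V₁ = nRT₁/P₁ = 3.76×8.314×650/399 = 50.9 L.
Step 1 — Isothermal: T stays 650 K; PV = const ⇒ V₂ = 9.41 L, P₂ = 2160 kPa.
ΔU = 0 (ideal gas, T constant).
W = nRT ln(V₂/V₁) = 3.76×8.314×650×ln(0.185) = -34300 J.
Q = ΔU + W = -34300 J.
State after step 1: P = 2160 kPa, V = 9.41 L, T = 650 K.
Step 2 — Polytropic n=1.47: T₂ = T₁(V₁/V₂)^(n−1) = 650×(0.281)^0.47 = 358 K; P₂ = P₁(V₁/V₂)^n = 334 kPa.
W = (P₁V₁−P₂V₂)/(n−1) = (2160×9.41−334×33.5)/0.47 = 19400 J.
ΔU = nCvΔT = 3.76×12.5×(358−650) = -13700 J.
Q = ΔU + W = 5730 J.
Net over both steps: W = -14900 J, Q = -28600 J, ΔU = -13700 J.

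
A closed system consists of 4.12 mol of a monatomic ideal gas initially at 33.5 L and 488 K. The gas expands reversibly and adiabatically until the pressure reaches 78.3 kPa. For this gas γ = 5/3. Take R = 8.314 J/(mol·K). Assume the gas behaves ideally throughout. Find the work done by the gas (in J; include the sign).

P₁ = nRT₁/V₁ = 4.12×8.314×488/33.5 = 499 kPa.
Adiabatic: T₂/T₁ = (P₂/P₁)^((γ−1)/γ) ⇒ T₂ = 488×(0.157)^0.400 = 233 K; V₂ = 102 L.
ΔU = nCvΔT = 4.12×12.5×(233−488) = -13100 J.
Q = 0 for an adiabatic process, so W = −ΔU = 13100 J.

13100 J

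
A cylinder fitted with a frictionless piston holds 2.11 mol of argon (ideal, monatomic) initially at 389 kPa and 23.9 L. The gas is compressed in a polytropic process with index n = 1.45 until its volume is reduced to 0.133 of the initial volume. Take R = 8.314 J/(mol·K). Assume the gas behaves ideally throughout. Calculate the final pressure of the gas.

7250 kPa

T₁ = P₁V₁/(nR) = 389×23.9/(2.11×8.314) = 530 K.
Polytropic n=1.45: T₂ = T₁(V₁/V₂)^(n−1) = 530×(7.52)^0.45 = 1310 K; P₂ = P₁(V₁/V₂)^n = 7250 kPa.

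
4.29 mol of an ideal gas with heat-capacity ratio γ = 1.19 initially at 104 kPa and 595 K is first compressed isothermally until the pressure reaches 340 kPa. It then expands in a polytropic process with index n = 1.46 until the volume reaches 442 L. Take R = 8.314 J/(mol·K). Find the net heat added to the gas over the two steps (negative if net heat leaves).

V₁ = nRT₁/P₁ = 4.29×8.314×595/104 = 204 L.
Step 1 — Isothermal: T stays 595 K; PV = const ⇒ V₂ = 62.4 L, P₂ = 340 kPa.
ΔU = 0 (ideal gas, T constant).
W = nRT ln(V₂/V₁) = 4.29×8.314×595×ln(0.306) = -25100 J.
Q = ΔU + W = -25100 J.
State after step 1: P = 340 kPa, V = 62.4 L, T = 595 K.
Step 2 — Polytropic n=1.46: T₂ = T₁(V₁/V₂)^(n−1) = 595×(0.141)^0.46 = 242 K; P₂ = P₁(V₁/V₂)^n = 19.5 kPa.
W = (P₁V₁−P₂V₂)/(n−1) = (340×62.4−19.5×442)/0.46 = 27400 J.
ΔU = nCvΔT = 4.29×43.8×(242−595) = -66300 J.
Q = ΔU + W = -38900 J.
Net over both steps: W = 2250 J, Q = -64100 J, ΔU = -66300 J.

-64100 J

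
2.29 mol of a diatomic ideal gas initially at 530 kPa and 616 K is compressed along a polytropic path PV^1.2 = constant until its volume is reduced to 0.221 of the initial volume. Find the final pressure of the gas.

3240 kPa

V₁ = nRT₁/P₁ = 2.29×8.314×616/530 = 22.1 L.
Polytropic n=1.2: T₂ = T₁(V₁/V₂)^(n−1) = 616×(4.52)^0.20 = 833 K; P₂ = P₁(V₁/V₂)^n = 3240 kPa.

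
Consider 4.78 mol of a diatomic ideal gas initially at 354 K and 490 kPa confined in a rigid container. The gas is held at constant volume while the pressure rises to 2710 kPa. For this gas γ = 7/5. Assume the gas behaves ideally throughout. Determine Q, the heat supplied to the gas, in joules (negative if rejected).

159000 J

V₁ = nRT₁/P₁ = 4.78×8.314×354/490 = 28.7 L.
Isochoric: V stays 28.7 L; P/T = const ⇒ T₂ = 1960 K, P₂ = 2710 kPa.
W = 0 (no volume change).
ΔU = nCvΔT = 4.78×20.8×(1960−354) = 159000 J.
Q = ΔU = 159000 J.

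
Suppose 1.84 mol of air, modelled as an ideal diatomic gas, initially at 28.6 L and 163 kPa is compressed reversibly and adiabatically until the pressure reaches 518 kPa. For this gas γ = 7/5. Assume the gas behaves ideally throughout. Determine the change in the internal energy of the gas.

4560 J

T₁ = P₁V₁/(nR) = 163×28.6/(1.84×8.314) = 305 K.
Adiabatic: T₂/T₁ = (P₂/P₁)^((γ−1)/γ) ⇒ T₂ = 305×(3.18)^0.286 = 424 K; V₂ = 12.5 L.
For an ideal gas ΔU = nCvΔT with Cv = (5/2)R = 20.8 J/(mol·K).
ΔU = 1.84×20.8×(424−305) = 4560 J.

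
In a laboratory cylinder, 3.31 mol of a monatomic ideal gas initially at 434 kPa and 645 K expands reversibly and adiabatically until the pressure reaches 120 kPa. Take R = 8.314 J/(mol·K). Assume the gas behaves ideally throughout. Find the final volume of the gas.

88.4 L

V₁ = nRT₁/P₁ = 3.31×8.314×645/434 = 40.9 L.
Adiabatic: T₂/T₁ = (P₂/P₁)^((γ−1)/γ) ⇒ T₂ = 645×(0.276)^0.400 = 386 K; V₂ = 88.4 L.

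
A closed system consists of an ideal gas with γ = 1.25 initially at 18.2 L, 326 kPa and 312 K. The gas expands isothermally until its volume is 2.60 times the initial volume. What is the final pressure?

125 kPa

Isothermal: T stays 312 K; PV = const ⇒ V₂ = 47.3 L, P₂ = 125 kPa.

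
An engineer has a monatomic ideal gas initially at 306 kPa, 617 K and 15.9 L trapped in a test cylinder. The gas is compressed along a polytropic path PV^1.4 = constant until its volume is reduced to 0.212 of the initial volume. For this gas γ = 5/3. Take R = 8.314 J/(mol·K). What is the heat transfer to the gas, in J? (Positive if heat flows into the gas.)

-4180 J

n = P₁V₁/(RT₁) = 306×15.9/(8.314×617) = 0.948 mol.
Polytropic n=1.4: T₂ = T₁(V₁/V₂)^(n−1) = 617×(4.72)^0.40 = 1150 K; P₂ = P₁(V₁/V₂)^n = 2680 kPa.
W = (P₁V₁−P₂V₂)/(n−1) = (306×15.9−2680×3.37)/0.40 = -10500 J.
ΔU = nCvΔT = 0.948×12.5×(1150−617) = 6270 J.
Q = ΔU + W = -4180 J.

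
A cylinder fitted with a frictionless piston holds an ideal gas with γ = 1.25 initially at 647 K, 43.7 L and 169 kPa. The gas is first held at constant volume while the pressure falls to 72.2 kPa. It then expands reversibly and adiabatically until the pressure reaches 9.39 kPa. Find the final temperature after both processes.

n = P₁V₁/(RT₁) = 169×43.7/(8.314×647) = 1.37 mol.
Step 1 — Isochoric: V stays 43.7 L; P/T = const ⇒ T₂ = 276 K, P₂ = 72.2 kPa.
W = 0 (no volume change).
ΔU = nCvΔT = 1.37×33.3×(276−647) = -16900 J.
Q = ΔU = -16900 J.
State after step 1: P = 72.2 kPa, V = 43.7 L, T = 276 K.
Step 2 — Adiabatic: T₂/T₁ = (P₂/P₁)^((γ−1)/γ) ⇒ T₂ = 276×(0.130)^0.200 = 184 K; V₂ = 223 L.
ΔU = nCvΔT = 1.37×33.3×(184−276) = -4230 J.
Q = 0 for an adiabatic process, so W = −ΔU = 4230 J.
Net over both steps: W = 4230 J, Q = -16900 J, ΔU = -21100 J.

184 K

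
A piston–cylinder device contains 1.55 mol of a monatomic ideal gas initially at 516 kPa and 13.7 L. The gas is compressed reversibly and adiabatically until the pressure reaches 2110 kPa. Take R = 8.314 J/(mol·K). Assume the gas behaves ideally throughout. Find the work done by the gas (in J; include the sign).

T₁ = P₁V₁/(nR) = 516×13.7/(1.55×8.314) = 549 K.
Adiabatic: T₂/T₁ = (P₂/P₁)^((γ−1)/γ) ⇒ T₂ = 549×(4.09)^0.400 = 964 K; V₂ = 5.88 L.
ΔU = nCvΔT = 1.55×12.5×(964−549) = 8020 J.
Q = 0 for an adiabatic process, so W = −ΔU = -8020 J.

-8020 J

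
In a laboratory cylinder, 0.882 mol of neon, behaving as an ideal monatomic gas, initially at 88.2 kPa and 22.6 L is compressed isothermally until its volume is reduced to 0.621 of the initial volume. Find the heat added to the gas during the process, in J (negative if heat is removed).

-950 J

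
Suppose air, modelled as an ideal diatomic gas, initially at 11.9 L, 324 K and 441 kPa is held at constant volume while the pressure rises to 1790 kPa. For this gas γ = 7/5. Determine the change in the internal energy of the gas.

n = P₁V₁/(RT₁) = 441×11.9/(8.314×324) = 1.95 mol.
Isochoric: V stays 11.9 L; P/T = const ⇒ T₂ = 1320 K, P₂ = 1790 kPa.
For an ideal gas ΔU = nCvΔT with Cv = (5/2)R = 20.8 J/(mol·K).
ΔU = 1.95×20.8×(1320−324) = 40100 J.

40100 J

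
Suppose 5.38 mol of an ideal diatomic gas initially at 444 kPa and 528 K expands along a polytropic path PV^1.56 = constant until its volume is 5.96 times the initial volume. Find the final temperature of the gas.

194 K

V₁ = nRT₁/P₁ = 5.38×8.314×528/444 = 53.2 L.
Polytropic n=1.56: T₂ = T₁(V₁/V₂)^(n−1) = 528×(0.168)^0.56 = 194 K; P₂ = P₁(V₁/V₂)^n = 27.4 kPa.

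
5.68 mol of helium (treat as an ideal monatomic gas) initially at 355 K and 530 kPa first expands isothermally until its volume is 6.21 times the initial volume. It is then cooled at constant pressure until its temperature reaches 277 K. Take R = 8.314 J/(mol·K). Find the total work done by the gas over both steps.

26900 J

V₁ = nRT₁/P₁ = 5.68×8.314×355/530 = 31.6 L.
Step 1 — Isothermal: T stays 355 K; PV = const ⇒ V₂ = 196 L, P₂ = 85.3 kPa.
ΔU = 0 (ideal gas, T constant).
W = nRT ln(V₂/V₁) = 5.68×8.314×355×ln(6.21) = 30600 J.
Q = ΔU + W = 30600 J.
State after step 1: P = 85.3 kPa, V = 196 L, T = 355 K.
Step 2 — Isobaric: P stays 85.3 kPa; V/T = const ⇒ T₂ = 277 K, V₂ = 153 L.
W = PΔV = 85.3×(153−196) kPa·L = -3680 J.
ΔU = nCvΔT = 5.68×12.5×(277−355) = -5530 J.
Q = ΔU + W = nCpΔT = -9210 J.
Net over both steps: W = 26900 J, Q = 21400 J, ΔU = -5530 J.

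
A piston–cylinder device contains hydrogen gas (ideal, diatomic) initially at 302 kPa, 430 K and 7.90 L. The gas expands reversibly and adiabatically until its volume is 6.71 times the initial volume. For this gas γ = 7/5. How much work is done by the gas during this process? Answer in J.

3180 J

n = P₁V₁/(RT₁) = 302×7.90/(8.314×430) = 0.667 mol.
Adiabatic: TV^(γ−1) = const ⇒ T₂ = 430×(0.149)^0.400 = 201 K; PV^γ = const ⇒ P₂ = 21.0 kPa.
ΔU = nCvΔT = 0.667×20.8×(201−430) = -3180 J.
Q = 0 for an adiabatic process, so W = −ΔU = 3180 J.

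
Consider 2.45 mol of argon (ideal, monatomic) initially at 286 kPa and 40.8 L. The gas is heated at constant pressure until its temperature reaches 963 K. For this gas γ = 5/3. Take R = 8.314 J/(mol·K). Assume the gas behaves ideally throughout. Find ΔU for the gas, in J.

T₁ = P₁V₁/(nR) = 286×40.8/(2.45×8.314) = 573 K.
Isobaric: P stays 286 kPa; V/T = const ⇒ T₂ = 963 K, V₂ = 68.6 L.
For an ideal gas ΔU = nCvΔT with Cv = (3/2)R = 12.5 J/(mol·K).
ΔU = 2.45×12.5×(963−573) = 11900 J.

11900 J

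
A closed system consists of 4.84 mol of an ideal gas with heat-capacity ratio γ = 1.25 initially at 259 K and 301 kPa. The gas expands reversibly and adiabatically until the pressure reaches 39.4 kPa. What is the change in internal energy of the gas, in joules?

-13900 J

V₁ = nRT₁/P₁ = 4.84×8.314×259/301 = 34.6 L.
Adiabatic: T₂/T₁ = (P₂/P₁)^((γ−1)/γ) ⇒ T₂ = 259×(0.131)^0.200 = 172 K; V₂ = 176 L.
For an ideal gas ΔU = nCvΔT with Cv = R/(γ−1) = 33.3 J/(mol·K).
ΔU = 4.84×33.3×(172−259) = -13900 J.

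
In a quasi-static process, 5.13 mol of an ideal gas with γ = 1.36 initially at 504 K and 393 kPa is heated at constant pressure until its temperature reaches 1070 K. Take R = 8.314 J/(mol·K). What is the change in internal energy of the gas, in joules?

V₁ = nRT₁/P₁ = 5.13×8.314×504/393 = 54.7 L.
Isobaric: P stays 393 kPa; V/T = const ⇒ T₂ = 1070 K, V₂ = 116 L.
For an ideal gas ΔU = nCvΔT with Cv = R/(γ−1) = 23.1 J/(mol·K).
ΔU = 5.13×23.1×(1070−504) = 67100 J.

67100 J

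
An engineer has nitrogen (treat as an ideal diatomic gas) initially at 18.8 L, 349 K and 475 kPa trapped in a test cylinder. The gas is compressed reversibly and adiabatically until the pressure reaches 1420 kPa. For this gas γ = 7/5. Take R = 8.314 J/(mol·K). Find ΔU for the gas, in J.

8200 J

n = P₁V₁/(RT₁) = 475×18.8/(8.314×349) = 3.08 mol.
Adiabatic: T₂/T₁ = (P₂/P₁)^((γ−1)/γ) ⇒ T₂ = 349×(2.99)^0.286 = 477 K; V₂ = 8.60 L.
For an ideal gas ΔU = nCvΔT with Cv = (5/2)R = 20.8 J/(mol·K).
ΔU = 3.08×20.8×(477−349) = 8200 J.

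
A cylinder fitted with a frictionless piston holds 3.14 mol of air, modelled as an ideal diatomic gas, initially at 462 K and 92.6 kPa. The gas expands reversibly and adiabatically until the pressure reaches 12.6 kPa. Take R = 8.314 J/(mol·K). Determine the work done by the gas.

V₁ = nRT₁/P₁ = 3.14×8.314×462/92.6 = 130 L.
Adiabatic: T₂/T₁ = (P₂/P₁)^((γ−1)/γ) ⇒ T₂ = 462×(0.136)^0.286 = 261 K; V₂ = 541 L.
ΔU = nCvΔT = 3.14×20.8×(261−462) = -13100 J.
Q = 0 for an adiabatic process, so W = −ΔU = 13100 J.

13100 J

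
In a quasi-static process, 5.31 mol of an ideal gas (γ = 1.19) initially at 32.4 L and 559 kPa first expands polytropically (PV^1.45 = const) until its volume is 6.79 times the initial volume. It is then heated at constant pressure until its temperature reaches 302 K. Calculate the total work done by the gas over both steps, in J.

28900 J

T₁ = P₁V₁/(nR) = 559×32.4/(5.31×8.314) = 410 K.
Step 1 — Polytropic n=1.45: T₂ = T₁(V₁/V₂)^(n−1) = 410×(0.147)^0.45 = 173 K; P₂ = P₁(V₁/V₂)^n = 34.8 kPa.
W = (P₁V₁−P₂V₂)/(n−1) = (559×32.4−34.8×220)/0.45 = 23200 J.
ΔU = nCvΔT = 5.31×43.8×(173−410) = -55100 J.
Q = ΔU + W = -31800 J.
State after step 1: P = 34.8 kPa, V = 220 L, T = 173 K.
Step 2 — Isobaric: P stays 34.8 kPa; V/T = const ⇒ T₂ = 302 K, V₂ = 383 L.
W = PΔV = 34.8×(383−220) kPa·L = 5680 J.
ΔU = nCvΔT = 5.31×43.8×(302−173) = 29900 J.
Q = ΔU + W = nCpΔT = 35600 J.
Net over both steps: W = 28900 J, Q = 3780 J, ΔU = -25200 J.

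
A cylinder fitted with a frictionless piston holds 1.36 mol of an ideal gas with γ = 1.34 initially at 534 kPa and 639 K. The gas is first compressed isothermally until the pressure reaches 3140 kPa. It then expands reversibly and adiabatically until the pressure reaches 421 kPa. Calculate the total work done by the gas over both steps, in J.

V₁ = nRT₁/P₁ = 1.36×8.314×639/534 = 13.5 L.
Step 1 — Isothermal: T stays 639 K; PV = const ⇒ V₂ = 2.30 L, P₂ = 3140 kPa.
ΔU = 0 (ideal gas, T constant).
W = nRT ln(V₂/V₁) = 1.36×8.314×639×ln(0.170) = -12800 J.
Q = ΔU + W = -12800 J.
State after step 1: P = 3140 kPa, V = 2.30 L, T = 639 K.
Step 2 — Adiabatic: T₂/T₁ = (P₂/P₁)^((γ−1)/γ) ⇒ T₂ = 639×(0.134)^0.254 = 384 K; V₂ = 10.3 L.
ΔU = nCvΔT = 1.36×24.5×(384−639) = -8490 J.
Q = 0 for an adiabatic process, so W = −ΔU = 8490 J.
Net over both steps: W = -4310 J, Q = -12800 J, ΔU = -8490 J.

-4310 J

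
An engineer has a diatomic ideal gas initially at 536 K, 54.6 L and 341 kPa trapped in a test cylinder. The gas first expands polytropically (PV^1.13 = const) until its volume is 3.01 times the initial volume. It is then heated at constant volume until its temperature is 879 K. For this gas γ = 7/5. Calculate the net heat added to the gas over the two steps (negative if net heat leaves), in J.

n = P₁V₁/(RT₁) = 341×54.6/(8.314×536) = 4.18 mol.
Step 1 — Polytropic n=1.13: T₂ = T₁(V₁/V₂)^(n−1) = 536×(0.332)^0.13 = 464 K; P₂ = P₁(V₁/V₂)^n = 98.2 kPa.
W = (P₁V₁−P₂V₂)/(n−1) = (341×54.6−98.2×164)/0.13 = 19100 J.
ΔU = nCvΔT = 4.18×20.8×(464−536) = -6210 J.
Q = ΔU + W = 12900 J.
State after step 1: P = 98.2 kPa, V = 164 L, T = 464 K.
Step 2 — Isochoric: V stays 164 L; P/T = const ⇒ T₂ = 879 K, P₂ = 186 kPa.
W = 0 (no volume change).
ΔU = nCvΔT = 4.18×20.8×(879−464) = 36000 J.
Q = ΔU = 36000 J.
Net over both steps: W = 19100 J, Q = 48900 J, ΔU = 29800 J.

48900 J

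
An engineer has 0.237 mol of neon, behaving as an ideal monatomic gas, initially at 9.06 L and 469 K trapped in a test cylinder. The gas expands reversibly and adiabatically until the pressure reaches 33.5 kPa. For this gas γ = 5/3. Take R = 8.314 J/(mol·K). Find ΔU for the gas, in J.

-498 J

P₁ = nRT₁/V₁ = 0.237×8.314×469/9.06 = 102 kPa.
Adiabatic: T₂/T₁ = (P₂/P₁)^((γ−1)/γ) ⇒ T₂ = 469×(0.328)^0.400 = 300 K; V₂ = 17.7 L.
For an ideal gas ΔU = nCvΔT with Cv = (3/2)R = 12.5 J/(mol·K).
ΔU = 0.237×12.5×(300−469) = -498 J.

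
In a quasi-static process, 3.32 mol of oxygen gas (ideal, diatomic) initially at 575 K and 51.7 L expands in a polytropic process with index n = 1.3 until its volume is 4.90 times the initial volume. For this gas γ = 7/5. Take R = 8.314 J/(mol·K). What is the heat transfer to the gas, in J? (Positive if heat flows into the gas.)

5020 J

P₁ = nRT₁/V₁ = 3.32×8.314×575/51.7 = 307 kPa.
Polytropic n=1.3: T₂ = T₁(V₁/V₂)^(n−1) = 575×(0.204)^0.30 = 357 K; P₂ = P₁(V₁/V₂)^n = 38.9 kPa.
W = (P₁V₁−P₂V₂)/(n−1) = (307×51.7−38.9×253)/0.30 = 20100 J.
ΔU = nCvΔT = 3.32×20.8×(357−575) = -15000 J.
Q = ΔU + W = 5020 J.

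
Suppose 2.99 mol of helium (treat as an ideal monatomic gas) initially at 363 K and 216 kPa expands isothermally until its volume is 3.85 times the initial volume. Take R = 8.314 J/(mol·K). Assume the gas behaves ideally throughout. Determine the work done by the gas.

12200 J

V₁ = nRT₁/P₁ = 2.99×8.314×363/216 = 41.8 L.
Isothermal: T stays 363 K; PV = const ⇒ V₂ = 161 L, P₂ = 56.1 kPa.
W = nRT ln(V₂/V₁) = 2.99×8.314×363×ln(3.85) = 12200 J.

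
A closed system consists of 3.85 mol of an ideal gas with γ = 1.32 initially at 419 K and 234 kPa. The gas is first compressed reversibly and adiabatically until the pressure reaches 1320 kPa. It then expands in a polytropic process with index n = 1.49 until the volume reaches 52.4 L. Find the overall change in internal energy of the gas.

-6860 J

V₁ = nRT₁/P₁ = 3.85×8.314×419/234 = 57.3 L.
Step 1 — Adiabatic: T₂/T₁ = (P₂/P₁)^((γ−1)/γ) ⇒ T₂ = 419×(5.64)^0.242 = 637 K; V₂ = 15.5 L.
ΔU = nCvΔT = 3.85×26.0×(637−419) = 21800 J.
Q = 0 for an adiabatic process, so W = −ΔU = -21800 J.
State after step 1: P = 1320 kPa, V = 15.5 L, T = 637 K.
Step 2 — Polytropic n=1.49: T₂ = T₁(V₁/V₂)^(n−1) = 637×(0.295)^0.49 = 350 K; P₂ = P₁(V₁/V₂)^n = 214 kPa.
W = (P₁V₁−P₂V₂)/(n−1) = (1320×15.5−214×52.4)/0.49 = 18700 J.
ΔU = nCvΔT = 3.85×26.0×(350−637) = -28700 J.
Q = ΔU + W = -9960 J.
Net over both steps: W = -3090 J, Q = -9960 J, ΔU = -6860 J.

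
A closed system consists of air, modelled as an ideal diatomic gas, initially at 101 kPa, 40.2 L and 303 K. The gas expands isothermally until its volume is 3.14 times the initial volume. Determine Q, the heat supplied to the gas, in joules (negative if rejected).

n = P₁V₁/(RT₁) = 101×40.2/(8.314×303) = 1.61 mol.
Isothermal: T stays 303 K; PV = const ⇒ V₂ = 126 L, P₂ = 32.2 kPa.
ΔU = 0 (ideal gas, T constant).
W = nRT ln(V₂/V₁) = 1.61×8.314×303×ln(3.14) = 4650 J.
Q = ΔU + W = 4650 J.

4650 J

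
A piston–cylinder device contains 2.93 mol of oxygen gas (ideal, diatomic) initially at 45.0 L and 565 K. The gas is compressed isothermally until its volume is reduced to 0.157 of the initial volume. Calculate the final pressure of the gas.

P₁ = nRT₁/V₁ = 2.93×8.314×565/45.0 = 306 kPa.
Isothermal: T stays 565 K; PV = const ⇒ V₂ = 7.07 L, P₂ = 1950 kPa.

1950 kPa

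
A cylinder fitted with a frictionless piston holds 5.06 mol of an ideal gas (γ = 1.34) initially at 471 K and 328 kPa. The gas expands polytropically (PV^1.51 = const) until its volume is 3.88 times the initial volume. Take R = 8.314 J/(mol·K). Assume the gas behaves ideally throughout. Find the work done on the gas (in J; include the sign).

V₁ = nRT₁/P₁ = 5.06×8.314×471/328 = 60.4 L.
Polytropic n=1.51: T₂ = T₁(V₁/V₂)^(n−1) = 471×(0.258)^0.51 = 236 K; P₂ = P₁(V₁/V₂)^n = 42.3 kPa.
W = (P₁V₁−P₂V₂)/(n−1) = (328×60.4−42.3×234)/0.51 = 19400 J.
Work done on the gas = −W_by = -19400 J.

-19400 J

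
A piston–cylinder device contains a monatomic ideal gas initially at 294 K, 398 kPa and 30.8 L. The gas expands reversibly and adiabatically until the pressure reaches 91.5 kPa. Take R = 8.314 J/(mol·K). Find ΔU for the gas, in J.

n = P₁V₁/(RT₁) = 398×30.8/(8.314×294) = 5.02 mol.
Adiabatic: T₂/T₁ = (P₂/P₁)^((γ−1)/γ) ⇒ T₂ = 294×(0.230)^0.400 = 163 K; V₂ = 74.4 L.
For an ideal gas ΔU = nCvΔT with Cv = (3/2)R = 12.5 J/(mol·K).
ΔU = 5.02×12.5×(163−294) = -8170 J.

-8170 J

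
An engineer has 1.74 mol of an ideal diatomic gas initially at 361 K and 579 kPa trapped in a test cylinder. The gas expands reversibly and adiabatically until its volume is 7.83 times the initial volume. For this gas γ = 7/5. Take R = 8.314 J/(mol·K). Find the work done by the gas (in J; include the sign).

7320 J

V₁ = nRT₁/P₁ = 1.74×8.314×361/579 = 9.02 L.
Adiabatic: TV^(γ−1) = const ⇒ T₂ = 361×(0.128)^0.400 = 158 K; PV^γ = const ⇒ P₂ = 32.5 kPa.
ΔU = nCvΔT = 1.74×20.8×(158−361) = -7320 J.
Q = 0 for an adiabatic process, so W = −ΔU = 7320 J.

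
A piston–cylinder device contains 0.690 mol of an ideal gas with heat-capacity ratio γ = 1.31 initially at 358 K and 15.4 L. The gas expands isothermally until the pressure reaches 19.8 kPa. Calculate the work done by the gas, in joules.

P₁ = nRT₁/V₁ = 0.690×8.314×358/15.4 = 133 kPa.
Isothermal: T stays 358 K; PV = const ⇒ V₂ = 104 L, P₂ = 19.8 kPa.
W = nRT ln(V₂/V₁) = 0.690×8.314×358×ln(6.74) = 3920 J.

3920 J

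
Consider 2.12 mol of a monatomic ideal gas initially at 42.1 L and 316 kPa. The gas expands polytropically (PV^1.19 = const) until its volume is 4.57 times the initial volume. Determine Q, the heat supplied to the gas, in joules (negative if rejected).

T₁ = P₁V₁/(nR) = 316×42.1/(2.12×8.314) = 755 K.
Polytropic n=1.19: T₂ = T₁(V₁/V₂)^(n−1) = 755×(0.219)^0.19 = 566 K; P₂ = P₁(V₁/V₂)^n = 51.8 kPa.
W = (P₁V₁−P₂V₂)/(n−1) = (316×42.1−51.8×192)/0.19 = 17600 J.
ΔU = nCvΔT = 2.12×12.5×(566−755) = -5000 J.
Q = ΔU + W = 12600 J.

12600 J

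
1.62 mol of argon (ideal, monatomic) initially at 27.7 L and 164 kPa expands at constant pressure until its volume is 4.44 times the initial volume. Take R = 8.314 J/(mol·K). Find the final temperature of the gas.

T₁ = P₁V₁/(nR) = 164×27.7/(1.62×8.314) = 337 K.
Isobaric: P stays 164 kPa; V/T = const ⇒ T₂ = 1500 K, V₂ = 123 L.

1500 K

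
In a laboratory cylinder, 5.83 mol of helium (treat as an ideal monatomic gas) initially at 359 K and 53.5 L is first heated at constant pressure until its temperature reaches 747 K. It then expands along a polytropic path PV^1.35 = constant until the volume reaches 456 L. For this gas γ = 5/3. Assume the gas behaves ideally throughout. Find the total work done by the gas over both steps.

59100 J

P₁ = nRT₁/V₁ = 5.83×8.314×359/53.5 = 325 kPa.
Step 1 — Isobaric: P stays 325 kPa; V/T = const ⇒ T₂ = 747 K, V₂ = 111 L.
W = PΔV = 325×(111−53.5) kPa·L = 18800 J.
ΔU = nCvΔT = 5.83×12.5×(747−359) = 28200 J.
Q = ΔU + W = nCpΔT = 47000 J.
State after step 1: P = 325 kPa, V = 111 L, T = 747 K.
Step 2 — Polytropic n=1.35: T₂ = T₁(V₁/V₂)^(n−1) = 747×(0.244)^0.35 = 456 K; P₂ = P₁(V₁/V₂)^n = 48.5 kPa.
W = (P₁V₁−P₂V₂)/(n−1) = (325×111−48.5×456)/0.35 = 40300 J.
ΔU = nCvΔT = 5.83×12.5×(456−747) = -21200 J.
Q = ΔU + W = 19100 J.
Net over both steps: W = 59100 J, Q = 66200 J, ΔU = 7050 J.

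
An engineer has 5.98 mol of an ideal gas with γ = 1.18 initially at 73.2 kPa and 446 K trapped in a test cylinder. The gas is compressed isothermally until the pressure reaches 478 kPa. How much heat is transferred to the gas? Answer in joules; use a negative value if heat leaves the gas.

-41600 J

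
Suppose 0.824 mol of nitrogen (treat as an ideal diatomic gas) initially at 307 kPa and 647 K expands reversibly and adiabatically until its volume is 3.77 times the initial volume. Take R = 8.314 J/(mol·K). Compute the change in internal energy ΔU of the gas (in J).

V₁ = nRT₁/P₁ = 0.824×8.314×647/307 = 14.4 L.
Adiabatic: TV^(γ−1) = const ⇒ T₂ = 647×(0.265)^0.400 = 381 K; PV^γ = const ⇒ P₂ = 47.9 kPa.
For an ideal gas ΔU = nCvΔT with Cv = (5/2)R = 20.8 J/(mol·K).
ΔU = 0.824×20.8×(381−647) = -4560 J.

-4560 J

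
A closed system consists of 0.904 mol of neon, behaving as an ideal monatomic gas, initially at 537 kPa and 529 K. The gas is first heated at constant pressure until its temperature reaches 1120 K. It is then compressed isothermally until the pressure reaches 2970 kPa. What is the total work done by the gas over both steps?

-9960 J

V₁ = nRT₁/P₁ = 0.904×8.314×529/537 = 7.40 L.
Step 1 — Isobaric: P stays 537 kPa; V/T = const ⇒ T₂ = 1120 K, V₂ = 15.7 L.
W = PΔV = 537×(15.7−7.40) kPa·L = 4440 J.
ΔU = nCvΔT = 0.904×12.5×(1120−529) = 6660 J.
Q = ΔU + W = nCpΔT = 11100 J.
State after step 1: P = 537 kPa, V = 15.7 L, T = 1120 K.
Step 2 — Isothermal: T stays 1120 K; PV = const ⇒ V₂ = 2.83 L, P₂ = 2970 kPa.
ΔU = 0 (ideal gas, T constant).
W = nRT ln(V₂/V₁) = 0.904×8.314×1120×ln(0.181) = -14400 J.
Q = ΔU + W = -14400 J.
Net over both steps: W = -9960 J, Q = -3290 J, ΔU = 6660 J.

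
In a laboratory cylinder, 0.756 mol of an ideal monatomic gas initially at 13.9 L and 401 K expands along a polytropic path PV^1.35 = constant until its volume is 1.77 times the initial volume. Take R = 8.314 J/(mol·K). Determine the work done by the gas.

P₁ = nRT₁/V₁ = 0.756×8.314×401/13.9 = 181 kPa.
Polytropic n=1.35: T₂ = T₁(V₁/V₂)^(n−1) = 401×(0.565)^0.35 = 328 K; P₂ = P₁(V₁/V₂)^n = 83.9 kPa.
W = (P₁V₁−P₂V₂)/(n−1) = (181×13.9−83.9×24.6)/0.35 = 1300 J.

1300 J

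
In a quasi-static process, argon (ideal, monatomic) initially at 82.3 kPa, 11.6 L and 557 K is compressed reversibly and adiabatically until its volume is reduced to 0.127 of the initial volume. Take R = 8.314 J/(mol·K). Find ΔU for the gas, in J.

n = P₁V₁/(RT₁) = 82.3×11.6/(8.314×557) = 0.206 mol.
Adiabatic: TV^(γ−1) = const ⇒ T₂ = 557×(7.87)^0.667 = 2200 K; PV^γ = const ⇒ P₂ = 2560 kPa.
For an ideal gas ΔU = nCvΔT with Cv = (3/2)R = 12.5 J/(mol·K).
ΔU = 0.206×12.5×(2200−557) = 4240 J.

4240 J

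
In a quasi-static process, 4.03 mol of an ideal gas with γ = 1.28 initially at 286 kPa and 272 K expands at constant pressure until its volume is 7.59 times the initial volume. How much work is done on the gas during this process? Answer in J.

V₁ = nRT₁/P₁ = 4.03×8.314×272/286 = 31.9 L.
Isobaric: P stays 286 kPa; V/T = const ⇒ T₂ = 2060 K, V₂ = 242 L.
W = PΔV = 286×(242−31.9) kPa·L = 60100 J.
Work done on the gas = −W_by = -60100 J.

-60100 J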